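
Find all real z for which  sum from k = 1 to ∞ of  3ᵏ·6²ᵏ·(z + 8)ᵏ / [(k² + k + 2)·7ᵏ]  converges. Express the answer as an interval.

[-871/108, -857/108]

The ratio of consecutive coefficients is [(k² + k + 2)/((k+1)² + (k+1) + 2)] · 3·36/7 → 108/7.
Convergence for |z + 8| · 108/7 < 1, i.e. |z + 8| < 7/108. So R = 7/108.
At z = -857/108: the series is dominated by a constant times Σ 1/k², which converges (p = 2 > 1).
When z = -871/108, absolute convergence follows by limit comparison with Σ 1/k².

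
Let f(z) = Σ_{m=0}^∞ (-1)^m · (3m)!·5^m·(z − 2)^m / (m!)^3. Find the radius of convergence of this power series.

The ratio of consecutive coefficients is (3m+1)·(3m+2)·(3m+3)/(m+1)³ · 5 → 135.
The series converges when 135 · |z − 2| < 1, giving R = 1/135.

R = 1/135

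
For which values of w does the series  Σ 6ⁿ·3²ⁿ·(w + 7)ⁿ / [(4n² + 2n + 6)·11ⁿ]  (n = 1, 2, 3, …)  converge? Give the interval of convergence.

[-389/54, -367/54]

Ratio test: |a_{n+1}/a_n| = [(4n² + 2n + 6)/(4(n+1)² + 2(n+1) + 6)] · 6·9/11 → 54/11 as n → ∞.
Hence the series converges for |w + 7| < 1/(54/11) = 11/54, so the radius of convergence is 11/54.
Endpoint w = -367/54: the terms are on the order of 1/n², so the series converges absolutely by comparison with the p-series (p = 2 > 1).
Check w = -389/54: absolute convergence follows by limit comparison with Σ 1/n².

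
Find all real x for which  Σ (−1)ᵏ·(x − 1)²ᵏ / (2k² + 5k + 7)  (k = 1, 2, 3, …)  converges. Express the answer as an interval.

[0, 2]

By the ratio test, |a_{k+1}/a_k| = (2k² + 5k + 7)/(2(k+1)² + 5(k+1) + 7) → 1.
Successive powers of (x − 1) differ by 2, so the series converges when |x − 1|² · 1 < 1, i.e. |x − 1| < √(1) = 1. So R = 1.
At x = 2: absolute convergence follows by limit comparison with Σ 1/k².
Endpoint x = 0: the terms are on the order of 1/k², so the series converges absolutely by comparison with the p-series (p = 2 > 1).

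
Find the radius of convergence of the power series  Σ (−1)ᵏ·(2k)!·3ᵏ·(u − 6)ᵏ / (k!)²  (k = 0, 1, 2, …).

R = 1/12

Apply the ratio test: |a_{k+1}| / |a_k| = (2k+1)·(2k+2)/(k+1)² · 3, which tends to 12 as k → ∞.
The series converges when 12 · |u − 6| < 1, giving R = 1/12.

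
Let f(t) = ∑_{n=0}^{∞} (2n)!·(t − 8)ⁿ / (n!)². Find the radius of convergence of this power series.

R = 1/4

Apply the ratio test: |a_{n+1}| / |a_n| = (2n+1)·(2n+2)/(n+1)², which tends to 4 as n → ∞.
Thus R = 1/(4) = 1/4.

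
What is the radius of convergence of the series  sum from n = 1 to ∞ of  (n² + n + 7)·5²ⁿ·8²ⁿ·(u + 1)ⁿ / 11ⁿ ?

R = 11/1600

By the ratio test, |a_{n+1}/a_n| = [((n+1)² + (n+1) + 7)/(n² + n + 7)] · 25·64/11 → 1600/11.
Hence the series converges for |u + 1| < 1/(1600/11) = 11/1600, so the radius of convergence is 11/1600.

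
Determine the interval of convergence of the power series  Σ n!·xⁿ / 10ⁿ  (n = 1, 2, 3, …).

{0}

Apply the ratio test: |a_{n+1}| / |a_n| = (n+1) · 1/10, which tends to ∞ as n → ∞.
The terms grow without bound for any x ≠ 0, so R = 0 (convergence only at x = 0).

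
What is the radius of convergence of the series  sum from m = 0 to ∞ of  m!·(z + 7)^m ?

The ratio of consecutive coefficients is (m+1) → ∞.
The ratio grows without bound, so the series diverges whenever (z + 7) ≠ 0; it converges only at z = -7. R = 0.

R = 0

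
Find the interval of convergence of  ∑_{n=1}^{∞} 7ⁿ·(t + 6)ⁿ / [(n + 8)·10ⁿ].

The ratio of consecutive coefficients is [(n + 8)/((n+1) + 8)] · 7/10 → 7/10.
Thus R = 1/(7/10) = 10/7.
At t = -32/7: the terms are asymptotic to a nonzero constant times 1/n, so the series diverges by limit comparison with Σ 1/n.
At t = -52/7: convergence follows from the alternating series test (terms decrease monotonically to 0).

[-52/7, -32/7)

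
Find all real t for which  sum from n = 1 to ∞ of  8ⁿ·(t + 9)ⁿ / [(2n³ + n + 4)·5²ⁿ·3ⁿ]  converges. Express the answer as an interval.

Apply the ratio test: |a_{n+1}| / |a_n| = [(2n³ + n + 4)/(2(n+1)³ + (n+1) + 4)] · 8/(25·3), which tends to 8/75 as n → ∞.
Convergence for |t + 9| · 8/75 < 1, i.e. |t + 9| < 75/8. So R = 75/8.
At t = 3/8: absolute convergence follows by limit comparison with Σ 1/n³.
When t = -147/8, the series is dominated by a constant times Σ 1/n³, which converges (p = 3 > 1).

[-147/8, 3/8]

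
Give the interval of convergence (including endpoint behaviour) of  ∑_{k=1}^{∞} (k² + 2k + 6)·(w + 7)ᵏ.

(-8, -6)

The ratio of consecutive coefficients is ((k+1)² + 2(k+1) + 6)/(k² + 2k + 6) → 1.
Convergence for |w + 7| < 1, so R = 1.
Endpoint w = -6: the terms do not tend to 0, so the series diverges.
When w = -8, the k-th term does not approach 0; divergence by the term test.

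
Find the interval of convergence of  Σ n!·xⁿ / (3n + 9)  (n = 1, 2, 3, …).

{0}

By the ratio test, |a_{n+1}/a_n| = (n+1) · (3n + 9)/(3(n+1) + 9) → ∞.
Since the ratio → ∞, the series diverges for every x ≠ 0, and R = 0.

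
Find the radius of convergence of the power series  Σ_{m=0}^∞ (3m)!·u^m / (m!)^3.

Ratio test: |a_{m+1}/a_m| = (3m+1)·(3m+2)·(3m+3)/(m+1)³ → 27 as m → ∞.
Thus R = 1/(27) = 1/27.

R = 1/27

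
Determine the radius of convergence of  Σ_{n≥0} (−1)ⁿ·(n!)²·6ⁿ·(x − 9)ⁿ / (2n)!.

Ratio test: |a_{n+1}/a_n| = (n+1)²/[(2n+1)·(2n+2)] · 6 → 3/2 as n → ∞.
Thus R = 1/(3/2) = 2/3.

R = 2/3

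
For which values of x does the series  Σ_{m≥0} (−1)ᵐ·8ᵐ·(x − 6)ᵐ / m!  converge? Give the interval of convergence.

By the ratio test, |a_{m+1}/a_m| = 8 · 1/(m+1) → 0.
The ratio tends to 0 regardless of x, hence R = ∞.

(−∞, ∞)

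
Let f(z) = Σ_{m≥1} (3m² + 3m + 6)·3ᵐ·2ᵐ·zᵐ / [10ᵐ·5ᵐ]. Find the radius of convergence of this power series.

The ratio of consecutive coefficients is [(3(m+1)² + 3(m+1) + 6)/(3m² + 3m + 6)] · 3·2/(10·5) → 3/25.
Thus R = 1/(3/25) = 25/3.

R = 25/3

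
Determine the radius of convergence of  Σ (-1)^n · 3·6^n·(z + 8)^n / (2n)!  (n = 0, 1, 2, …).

By the ratio test, |a_{n+1}/a_n| = 3/3 · 6 · 1/[(2n+1)·(2n+2)] → 0.
Since the limit is 0 < 1 for every z, the series converges on all of ℝ and R = ∞.

R = ∞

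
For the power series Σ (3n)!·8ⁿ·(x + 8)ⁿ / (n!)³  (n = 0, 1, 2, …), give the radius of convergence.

Ratio test: |a_{n+1}/a_n| = (3n+1)·(3n+2)·(3n+3)/(n+1)³ · 8 → 216 as n → ∞.
Convergence for |x + 8| · 216 < 1, i.e. |x + 8| < 1/216. So R = 1/216.

R = 1/216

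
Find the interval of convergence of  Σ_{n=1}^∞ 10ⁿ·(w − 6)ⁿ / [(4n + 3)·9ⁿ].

Apply the ratio test: |a_{n+1}| / |a_n| = [(4n + 3)/(4(n+1) + 3)] · 10/9, which tends to 10/9 as n → ∞.
The series converges when 10/9 · |w − 6| < 1, giving R = 9/10.
Check w = 69/10: the terms are asymptotic to a nonzero constant times 1/n, so the series diverges by limit comparison with Σ 1/n.
When w = 51/10, the terms alternate in sign and decrease monotonically to 0 in absolute value (size ~ c/n), so the alternating series test gives convergence.

[51/10, 69/10)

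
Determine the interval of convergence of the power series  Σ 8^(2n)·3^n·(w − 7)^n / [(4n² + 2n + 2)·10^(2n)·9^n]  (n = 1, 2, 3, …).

The ratio of consecutive coefficients is [(4n² + 2n + 2)/(4(n+1)² + 2(n+1) + 2)] · 64·3/(100·9) → 16/75.
The series converges when 16/75 · |w − 7| < 1, giving R = 75/16.
Endpoint w = 187/16: absolute convergence follows by limit comparison with Σ 1/n².
When w = 37/16, the series is dominated by a constant times Σ 1/n², which converges (p = 2 > 1).

[37/16, 187/16]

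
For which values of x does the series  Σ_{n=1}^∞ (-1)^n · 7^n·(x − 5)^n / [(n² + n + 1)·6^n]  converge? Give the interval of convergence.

By the ratio test, |a_{n+1}/a_n| = [(n² + n + 1)/((n+1)² + (n+1) + 1)] · 7/6 → 7/6.
Hence the series converges for |x − 5| < 1/(7/6) = 6/7, so the radius of convergence is 6/7.
Check x = 41/7: the series is dominated by a constant times Σ 1/n², which converges (p = 2 > 1).
At x = 29/7: the series is dominated by a constant times Σ 1/n², which converges (p = 2 > 1).

[29/7, 41/7]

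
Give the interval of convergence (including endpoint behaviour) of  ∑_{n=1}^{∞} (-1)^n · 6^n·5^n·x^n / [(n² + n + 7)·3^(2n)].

[-3/10, 3/10]

The ratio of consecutive coefficients is [(n² + n + 7)/((n+1)² + (n+1) + 7)] · 6·5/9 → 10/3.
The series converges when 10/3 · |x| < 1, giving R = 3/10.
When x = 3/10, absolute convergence follows by limit comparison with Σ 1/n².
Endpoint x = -3/10: the terms are on the order of 1/n², so the series converges absolutely by comparison with the p-series (p = 2 > 1).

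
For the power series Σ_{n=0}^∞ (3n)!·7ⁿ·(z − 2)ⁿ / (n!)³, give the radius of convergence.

R = 1/189

Apply the ratio test: |a_{n+1}| / |a_n| = (3n+1)·(3n+2)·(3n+3)/(n+1)³ · 7, which tends to 189 as n → ∞.
Thus R = 1/(189) = 1/189.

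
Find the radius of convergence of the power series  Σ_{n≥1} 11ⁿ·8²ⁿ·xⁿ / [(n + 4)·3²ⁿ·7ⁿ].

R = 63/704

Ratio test: |a_{n+1}/a_n| = [(n + 4)/((n+1) + 4)] · 11·64/(9·7) → 704/63 as n → ∞.
Hence the series converges for |x| < 1/(704/63) = 63/704, so the radius of convergence is 63/704.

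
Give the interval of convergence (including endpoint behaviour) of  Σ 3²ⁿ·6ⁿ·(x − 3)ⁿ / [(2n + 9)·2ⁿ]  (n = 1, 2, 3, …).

[80/27, 82/27)

By the ratio test, |a_{n+1}/a_n| = [(2n + 9)/(2(n+1) + 9)] · 9·6/2 → 27.
Hence the series converges for |x − 3| < 1/(27) = 1/27, so the radius of convergence is 1/27.
Endpoint x = 82/27: the terms are asymptotic to a nonzero constant times 1/n, so the series diverges by limit comparison with Σ 1/n.
Check x = 80/27: convergence follows from the alternating series test (terms decrease monotonically to 0).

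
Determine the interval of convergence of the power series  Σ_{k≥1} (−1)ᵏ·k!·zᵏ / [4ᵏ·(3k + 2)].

{0}

Apply the ratio test: |a_{k+1}| / |a_k| = (k+1) · 1/4 · (3k + 2)/(3(k+1) + 2), which tends to ∞ as k → ∞.
The terms grow without bound for any z ≠ 0, so R = 0 (convergence only at z = 0).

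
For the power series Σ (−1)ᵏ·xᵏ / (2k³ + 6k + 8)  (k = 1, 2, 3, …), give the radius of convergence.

R = 1

Ratio test: |a_{k+1}/a_k| = (2k³ + 6k + 8)/(2(k+1)³ + 6(k+1) + 8) → 1 as k → ∞.
So the series converges when |x| < 1 and diverges when |x| > 1; R = 1.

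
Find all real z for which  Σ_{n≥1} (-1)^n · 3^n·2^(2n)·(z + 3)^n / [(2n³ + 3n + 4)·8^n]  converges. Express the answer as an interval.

Ratio test: |a_{n+1}/a_n| = [(2n³ + 3n + 4)/(2(n+1)³ + 3(n+1) + 4)] · 3·4/8 → 3/2 as n → ∞.
Thus R = 1/(3/2) = 2/3.
Check z = -7/3: the series is dominated by a constant times Σ 1/n³, which converges (p = 3 > 1).
Check z = -11/3: the terms are on the order of 1/n³, so the series converges absolutely by comparison with the p-series (p = 3 > 1).

[-11/3, -7/3]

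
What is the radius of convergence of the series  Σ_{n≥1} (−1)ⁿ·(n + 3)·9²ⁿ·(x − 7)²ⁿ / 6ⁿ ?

R = √6/9

The ratio of consecutive coefficients is [((n+1) + 3)/(n + 3)] · 81/6 → 27/2.
Successive powers of (x − 7) differ by 2, so the series converges when |x − 7|² · 27/2 < 1, i.e. |x − 7| < √(2/27). So R = √6/9.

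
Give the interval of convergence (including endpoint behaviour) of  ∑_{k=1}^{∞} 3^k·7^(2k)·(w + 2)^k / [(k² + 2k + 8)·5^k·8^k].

The ratio of consecutive coefficients is [(k² + 2k + 8)/((k+1)² + 2(k+1) + 8)] · 3·49/(5·8) → 147/40.
The series converges when 147/40 · |w + 2| < 1, giving R = 40/147.
Check w = -254/147: the terms are on the order of 1/k², so the series converges absolutely by comparison with the p-series (p = 2 > 1).
Check w = -334/147: absolute convergence follows by limit comparison with Σ 1/k².

[-334/147, -254/147]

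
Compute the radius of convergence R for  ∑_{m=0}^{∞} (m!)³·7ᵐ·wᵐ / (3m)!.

The ratio of consecutive coefficients is (m+1)³/[(3m+1)·(3m+2)·(3m+3)] · 7 → 7/27.
Thus R = 1/(7/27) = 27/7.

R = 27/7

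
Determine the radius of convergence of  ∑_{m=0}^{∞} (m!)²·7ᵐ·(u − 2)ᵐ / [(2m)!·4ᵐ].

Ratio test: |a_{m+1}/a_m| = (m+1)²/[(2m+1)·(2m+2)] · 7/4 → 7/16 as m → ∞.
Thus R = 1/(7/16) = 16/7.

R = 16/7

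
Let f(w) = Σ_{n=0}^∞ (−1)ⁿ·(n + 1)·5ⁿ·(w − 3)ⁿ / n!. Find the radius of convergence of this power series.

By the ratio test, |a_{n+1}/a_n| = ((n+1) + 1)/(n + 1) · 5 · 1/(n+1) → 0.
Since the limit is 0 < 1 for every w, the series converges on all of ℝ and R = ∞.

R = ∞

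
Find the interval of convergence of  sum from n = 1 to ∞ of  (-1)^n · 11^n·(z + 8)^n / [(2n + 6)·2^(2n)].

By the ratio test, |a_{n+1}/a_n| = [(2n + 6)/(2(n+1) + 6)] · 11/4 → 11/4.
Hence the series converges for |z + 8| < 1/(11/4) = 4/11, so the radius of convergence is 4/11.
Endpoint z = -84/11: an alternating series whose terms decrease to 0 in absolute value, so it converges by the Leibniz criterion.
Endpoint z = -92/11: comparison with the harmonic series Σ 1/n shows the series diverges.

(-92/11, -84/11]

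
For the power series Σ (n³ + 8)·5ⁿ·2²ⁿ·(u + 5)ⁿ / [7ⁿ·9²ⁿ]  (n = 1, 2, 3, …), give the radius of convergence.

Apply the ratio test: |a_{n+1}| / |a_n| = [((n+1)³ + 8)/(n³ + 8)] · 5·4/(7·81), which tends to 20/567 as n → ∞.
Hence the series converges for |u + 5| < 1/(20/567) = 567/20, so the radius of convergence is 567/20.

R = 567/20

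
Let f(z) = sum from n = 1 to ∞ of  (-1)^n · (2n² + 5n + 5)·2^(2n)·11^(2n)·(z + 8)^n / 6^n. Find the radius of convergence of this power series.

Apply the ratio test: |a_{n+1}| / |a_n| = [(2(n+1)² + 5(n+1) + 5)/(2n² + 5n + 5)] · 4·121/6, which tends to 242/3 as n → ∞.
Hence the series converges for |z + 8| < 1/(242/3) = 3/242, so the radius of convergence is 3/242.

R = 3/242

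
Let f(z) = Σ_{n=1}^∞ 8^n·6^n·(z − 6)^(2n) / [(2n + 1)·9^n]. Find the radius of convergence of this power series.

Ratio test: |a_{n+1}/a_n| = [(2n + 1)/(2(n+1) + 1)] · 8·6/9 → 16/3 as n → ∞.
Writing y = (z − 6)², the series in y has radius 3/16, so |z − 6| < √(3/16) and R = √3/4.

R = √3/4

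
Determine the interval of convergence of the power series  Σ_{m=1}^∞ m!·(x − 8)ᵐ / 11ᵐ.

{8}

By the ratio test, |a_{m+1}/a_m| = (m+1) · 1/11 → ∞.
The terms grow without bound for any (x − 8) ≠ 0, so R = 0 (convergence only at x = 8).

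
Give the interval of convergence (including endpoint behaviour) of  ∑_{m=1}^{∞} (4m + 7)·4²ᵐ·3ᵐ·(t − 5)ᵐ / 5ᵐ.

(235/48, 245/48)

By the ratio test, |a_{m+1}/a_m| = [(4(m+1) + 7)/(4m + 7)] · 16·3/5 → 48/5.
Convergence for |t − 5| · 48/5 < 1, i.e. |t − 5| < 5/48. So R = 5/48.
Endpoint t = 245/48: the terms do not tend to 0, so the series diverges.
Check t = 235/48: the m-th term does not approach 0; divergence by the term test.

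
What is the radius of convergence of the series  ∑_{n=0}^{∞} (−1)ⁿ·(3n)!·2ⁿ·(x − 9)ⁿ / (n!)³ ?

By the ratio test, |a_{n+1}/a_n| = (3n+1)·(3n+2)·(3n+3)/(n+1)³ · 2 → 54.
Hence the series converges for |x − 9| < 1/(54) = 1/54, so the radius of convergence is 1/54.

R = 1/54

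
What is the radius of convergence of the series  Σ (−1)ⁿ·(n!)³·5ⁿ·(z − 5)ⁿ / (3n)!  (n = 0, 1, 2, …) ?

R = 27/5

By the ratio test, |a_{n+1}/a_n| = (n+1)³/[(3n+1)·(3n+2)·(3n+3)] · 5 → 5/27.
Hence the series converges for |z − 5| < 1/(5/27) = 27/5, so the radius of convergence is 27/5.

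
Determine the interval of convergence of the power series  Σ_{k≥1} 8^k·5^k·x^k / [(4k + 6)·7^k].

[-7/40, 7/40)

Apply the ratio test: |a_{k+1}| / |a_k| = [(4k + 6)/(4(k+1) + 6)] · 8·5/7, which tends to 40/7 as k → ∞.
Convergence for |x| · 40/7 < 1, i.e. |x| < 7/40. So R = 7/40.
At x = 7/40: comparison with the harmonic series Σ 1/k shows the series diverges.
Check x = -7/40: the terms alternate in sign and decrease monotonically to 0 in absolute value (size ~ c/k), so the alternating series test gives convergence.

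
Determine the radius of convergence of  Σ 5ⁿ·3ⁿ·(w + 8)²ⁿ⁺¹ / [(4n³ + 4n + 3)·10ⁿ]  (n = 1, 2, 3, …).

Ratio test: |a_{n+1}/a_n| = [(4n³ + 4n + 3)/(4(n+1)³ + 4(n+1) + 3)] · 5·3/10 → 3/2 as n → ∞.
Writing y = (w + 8)², the series in y has radius 2/3, so |w + 8| < √(2/3) and R = √6/3.

R = √6/3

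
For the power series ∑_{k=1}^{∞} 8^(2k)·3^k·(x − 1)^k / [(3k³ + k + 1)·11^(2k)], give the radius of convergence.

R = 121/192

The ratio of consecutive coefficients is [(3k³ + k + 1)/(3(k+1)³ + (k+1) + 1)] · 64·3/121 → 192/121.
The series converges when 192/121 · |x − 1| < 1, giving R = 121/192.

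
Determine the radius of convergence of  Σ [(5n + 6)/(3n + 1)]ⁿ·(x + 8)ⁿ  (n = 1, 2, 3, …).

Applying the root test, |a_n|^(1/n) = (5n + 6)/(3n + 1) → 5/3.
Thus R = 1/(5/3) = 3/5.

R = 3/5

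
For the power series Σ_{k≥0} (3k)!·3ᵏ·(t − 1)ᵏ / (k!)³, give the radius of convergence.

Apply the ratio test: |a_{k+1}| / |a_k| = (3k+1)·(3k+2)·(3k+3)/(k+1)³ · 3, which tends to 81 as k → ∞.
The series converges when 81 · |t − 1| < 1, giving R = 1/81.

R = 1/81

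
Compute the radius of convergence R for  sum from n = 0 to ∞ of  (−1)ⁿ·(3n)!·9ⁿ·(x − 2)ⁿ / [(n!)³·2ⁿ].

R = 2/243

The ratio of consecutive coefficients is (3n+1)·(3n+2)·(3n+3)/(n+1)³ · 9/2 → 243/2.
Thus R = 1/(243/2) = 2/243.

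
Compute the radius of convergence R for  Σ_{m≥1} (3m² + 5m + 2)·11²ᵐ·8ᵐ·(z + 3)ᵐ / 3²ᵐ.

By the ratio test, |a_{m+1}/a_m| = [(3(m+1)² + 5(m+1) + 2)/(3m² + 5m + 2)] · 121·8/9 → 968/9.
The series converges when 968/9 · |z + 3| < 1, giving R = 9/968.

R = 9/968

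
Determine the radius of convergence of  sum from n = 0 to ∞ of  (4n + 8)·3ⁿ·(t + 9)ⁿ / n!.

R = ∞

The ratio of consecutive coefficients is (4(n+1) + 8)/(4n + 8) · 3 · 1/(n+1) → 0.
The limit is 0, so the series converges for all t; R = ∞.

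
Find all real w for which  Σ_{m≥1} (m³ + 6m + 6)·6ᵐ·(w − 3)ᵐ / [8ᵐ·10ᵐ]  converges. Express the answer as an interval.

Apply the ratio test: |a_{m+1}| / |a_m| = [((m+1)³ + 6(m+1) + 6)/(m³ + 6m + 6)] · 6/(8·10), which tends to 3/40 as m → ∞.
Hence the series converges for |w − 3| < 1/(3/40) = 40/3, so the radius of convergence is 40/3.
When w = 49/3, the m-th term does not approach 0; divergence by the term test.
Endpoint w = -31/3: the terms have absolute value of order m³, which does not tend to 0, so the series diverges by the divergence test.

(-31/3, 49/3)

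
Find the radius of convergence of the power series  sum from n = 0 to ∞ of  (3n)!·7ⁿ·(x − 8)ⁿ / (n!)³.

Ratio test: |a_{n+1}/a_n| = (3n+1)·(3n+2)·(3n+3)/(n+1)³ · 7 → 189 as n → ∞.
Hence the series converges for |x − 8| < 1/(189) = 1/189, so the radius of convergence is 1/189.

R = 1/189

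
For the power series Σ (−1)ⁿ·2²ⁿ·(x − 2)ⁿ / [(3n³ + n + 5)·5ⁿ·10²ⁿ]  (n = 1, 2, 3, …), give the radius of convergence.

R = 125

Apply the ratio test: |a_{n+1}| / |a_n| = [(3n³ + n + 5)/(3(n+1)³ + (n+1) + 5)] · 4/(5·100), which tends to 1/125 as n → ∞.
The series converges when 1/125 · |x − 2| < 1, giving R = 125.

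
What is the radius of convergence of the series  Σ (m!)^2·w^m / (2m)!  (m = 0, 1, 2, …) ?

Apply the ratio test: |a_{m+1}| / |a_m| = (m+1)²/[(2m+1)·(2m+2)], which tends to 1/4 as m → ∞.
Thus R = 1/(1/4) = 4.

R = 4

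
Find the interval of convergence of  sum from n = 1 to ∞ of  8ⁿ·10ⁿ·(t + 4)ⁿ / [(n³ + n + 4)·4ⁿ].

[-81/20, -79/20]

The ratio of consecutive coefficients is [(n³ + n + 4)/((n+1)³ + (n+1) + 4)] · 8·10/4 → 20.
Convergence for |t + 4| · 20 < 1, i.e. |t + 4| < 1/20. So R = 1/20.
At t = -79/20: the terms are on the order of 1/n³, so the series converges absolutely by comparison with the p-series (p = 3 > 1).
Endpoint t = -81/20: the series is dominated by a constant times Σ 1/n³, which converges (p = 3 > 1).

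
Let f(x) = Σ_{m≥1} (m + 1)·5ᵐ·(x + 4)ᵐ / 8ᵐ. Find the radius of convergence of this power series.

R = 8/5

By the ratio test, |a_{m+1}/a_m| = [((m+1) + 1)/(m + 1)] · 5/8 → 5/8.
Hence the series converges for |x + 4| < 1/(5/8) = 8/5, so the radius of convergence is 8/5.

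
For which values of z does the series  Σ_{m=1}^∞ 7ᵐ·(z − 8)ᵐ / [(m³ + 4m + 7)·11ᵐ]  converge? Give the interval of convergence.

By the ratio test, |a_{m+1}/a_m| = [(m³ + 4m + 7)/((m+1)³ + 4(m+1) + 7)] · 7/11 → 7/11.
Hence the series converges for |z − 8| < 1/(7/11) = 11/7, so the radius of convergence is 11/7.
Endpoint z = 67/7: the terms are on the order of 1/m³, so the series converges absolutely by comparison with the p-series (p = 3 > 1).
When z = 45/7, absolute convergence follows by limit comparison with Σ 1/m³.

[45/7, 67/7]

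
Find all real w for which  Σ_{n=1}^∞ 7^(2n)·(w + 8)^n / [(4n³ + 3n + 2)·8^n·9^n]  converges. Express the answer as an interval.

Apply the ratio test: |a_{n+1}| / |a_n| = [(4n³ + 3n + 2)/(4(n+1)³ + 3(n+1) + 2)] · 49/(8·9), which tends to 49/72 as n → ∞.
The series converges when 49/72 · |w + 8| < 1, giving R = 72/49.
Endpoint w = -320/49: the series is dominated by a constant times Σ 1/n³, which converges (p = 3 > 1).
Check w = -464/49: the series is dominated by a constant times Σ 1/n³, which converges (p = 3 > 1).

[-464/49, -320/49]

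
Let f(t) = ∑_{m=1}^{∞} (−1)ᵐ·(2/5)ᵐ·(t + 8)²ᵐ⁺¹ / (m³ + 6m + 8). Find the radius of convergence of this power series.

R = √10/2

Apply the ratio test: |a_{m+1}| / |a_m| = [(m³ + 6m + 8)/((m+1)³ + 6(m+1) + 8)] · 2/5, which tends to 2/5 as m → ∞.
Writing y = (t + 8)², the series in y has radius 5/2, so |t + 8| < √(5/2) and R = √10/2.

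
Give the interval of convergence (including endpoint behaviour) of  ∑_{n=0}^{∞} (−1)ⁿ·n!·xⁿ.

{0}

By the ratio test, |a_{n+1}/a_n| = (n+1) → ∞.
The terms grow without bound for any x ≠ 0, so R = 0 (convergence only at x = 0).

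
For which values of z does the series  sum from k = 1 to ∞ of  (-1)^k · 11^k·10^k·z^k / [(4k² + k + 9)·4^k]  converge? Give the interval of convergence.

Apply the ratio test: |a_{k+1}| / |a_k| = [(4k² + k + 9)/(4(k+1)² + (k+1) + 9)] · 11·10/4, which tends to 55/2 as k → ∞.
The series converges when 55/2 · |z| < 1, giving R = 2/55.
When z = 2/55, the terms are on the order of 1/k², so the series converges absolutely by comparison with the p-series (p = 2 > 1).
At z = -2/55: the terms are on the order of 1/k², so the series converges absolutely by comparison with the p-series (p = 2 > 1).

[-2/55, 2/55]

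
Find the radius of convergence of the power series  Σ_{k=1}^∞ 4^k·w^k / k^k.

R = ∞

By the Cauchy root test, |a_k|^(1/k) = 4/k → 0.
The limit is 0 for every w, so R = ∞.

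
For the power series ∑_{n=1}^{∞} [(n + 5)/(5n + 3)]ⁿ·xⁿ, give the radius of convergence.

Applying the root test, |a_n|^(1/n) = (n + 5)/(5n + 3) → 1/5.
Convergence for |x| · 1/5 < 1, i.e. |x| < 5. So R = 5.

R = 5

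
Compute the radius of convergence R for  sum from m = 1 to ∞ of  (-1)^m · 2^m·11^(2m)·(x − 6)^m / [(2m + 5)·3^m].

By the ratio test, |a_{m+1}/a_m| = [(2m + 5)/(2(m+1) + 5)] · 2·121/3 → 242/3.
Thus R = 1/(242/3) = 3/242.

R = 3/242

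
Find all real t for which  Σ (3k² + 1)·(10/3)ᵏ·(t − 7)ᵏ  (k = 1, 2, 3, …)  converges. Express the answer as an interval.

(67/10, 73/10)

Apply the ratio test: |a_{k+1}| / |a_k| = [(3(k+1)² + 1)/(3k² + 1)] · 10/3, which tends to 10/3 as k → ∞.
Thus R = 1/(10/3) = 3/10.
Check t = 73/10: the k-th term does not approach 0; divergence by the term test.
Check t = 67/10: the terms have absolute value of order k², which does not tend to 0, so the series diverges by the divergence test.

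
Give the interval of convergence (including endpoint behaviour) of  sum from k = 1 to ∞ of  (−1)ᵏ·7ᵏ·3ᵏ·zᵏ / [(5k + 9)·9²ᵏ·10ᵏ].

Apply the ratio test: |a_{k+1}| / |a_k| = [(5k + 9)/(5(k+1) + 9)] · 7·3/(81·10), which tends to 7/270 as k → ∞.
Hence the series converges for |z| < 1/(7/270) = 270/7, so the radius of convergence is 270/7.
At z = 270/7: the terms alternate in sign and decrease monotonically to 0 in absolute value (size ~ c/k), so the alternating series test gives convergence.
At z = -270/7: the terms behave like c/k; limit comparison with the harmonic series gives divergence.

(-270/7, 270/7]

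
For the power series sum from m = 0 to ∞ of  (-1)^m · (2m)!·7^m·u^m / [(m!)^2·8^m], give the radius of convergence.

The ratio of consecutive coefficients is (2m+1)·(2m+2)/(m+1)² · 7/8 → 7/2.
Hence the series converges for |u| < 1/(7/2) = 2/7, so the radius of convergence is 2/7.

R = 2/7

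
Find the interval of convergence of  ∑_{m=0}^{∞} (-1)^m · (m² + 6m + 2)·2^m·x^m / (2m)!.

(−∞, ∞)

Apply the ratio test: |a_{m+1}| / |a_m| = ((m+1)² + 6(m+1) + 2)/(m² + 6m + 2) · 2 · 1/[(2m+1)·(2m+2)], which tends to 0 as m → ∞.
The ratio tends to 0 regardless of x, hence R = ∞.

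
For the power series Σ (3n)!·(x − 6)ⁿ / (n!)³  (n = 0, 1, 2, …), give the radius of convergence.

Ratio test: |a_{n+1}/a_n| = (3n+1)·(3n+2)·(3n+3)/(n+1)³ → 27 as n → ∞.
Convergence for |x − 6| · 27 < 1, i.e. |x − 6| < 1/27. So R = 1/27.

R = 1/27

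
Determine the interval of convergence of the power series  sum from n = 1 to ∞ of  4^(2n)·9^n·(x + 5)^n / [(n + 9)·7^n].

[-727/144, -713/144)

Apply the ratio test: |a_{n+1}| / |a_n| = [(n + 9)/((n+1) + 9)] · 16·9/7, which tends to 144/7 as n → ∞.
Convergence for |x + 5| · 144/7 < 1, i.e. |x + 5| < 7/144. So R = 7/144.
Endpoint x = -713/144: the terms are asymptotic to a nonzero constant times 1/n, so the series diverges by limit comparison with Σ 1/n.
When x = -727/144, an alternating series whose terms decrease to 0 in absolute value, so it converges by the Leibniz criterion.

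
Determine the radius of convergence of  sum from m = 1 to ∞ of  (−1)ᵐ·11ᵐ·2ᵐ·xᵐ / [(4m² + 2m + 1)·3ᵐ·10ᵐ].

Ratio test: |a_{m+1}/a_m| = [(4m² + 2m + 1)/(4(m+1)² + 2(m+1) + 1)] · 11·2/(3·10) → 11/15 as m → ∞.
The series converges when 11/15 · |x| < 1, giving R = 15/11.

R = 15/11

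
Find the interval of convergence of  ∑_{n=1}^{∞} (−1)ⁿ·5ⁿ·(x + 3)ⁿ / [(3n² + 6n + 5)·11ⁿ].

The ratio of consecutive coefficients is [(3n² + 6n + 5)/(3(n+1)² + 6(n+1) + 5)] · 5/11 → 5/11.
Convergence for |x + 3| · 5/11 < 1, i.e. |x + 3| < 11/5. So R = 11/5.
When x = -4/5, absolute convergence follows by limit comparison with Σ 1/n².
At x = -26/5: the series is dominated by a constant times Σ 1/n², which converges (p = 2 > 1).

[-26/5, -4/5]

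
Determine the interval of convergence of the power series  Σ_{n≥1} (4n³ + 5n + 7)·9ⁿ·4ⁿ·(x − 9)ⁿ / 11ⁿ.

(313/36, 335/36)

By the ratio test, |a_{n+1}/a_n| = [(4(n+1)³ + 5(n+1) + 7)/(4n³ + 5n + 7)] · 9·4/11 → 36/11.
Thus R = 1/(36/11) = 11/36.
When x = 335/36, the n-th term does not approach 0; divergence by the term test.
When x = 313/36, the terms have absolute value of order n³, which does not tend to 0, so the series diverges by the divergence test.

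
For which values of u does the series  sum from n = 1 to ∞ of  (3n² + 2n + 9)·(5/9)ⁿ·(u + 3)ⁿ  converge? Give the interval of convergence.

(-24/5, -6/5)

Ratio test: |a_{n+1}/a_n| = [(3(n+1)² + 2(n+1) + 9)/(3n² + 2n + 9)] · 5/9 → 5/9 as n → ∞.
Thus R = 1/(5/9) = 9/5.
When u = -6/5, the terms do not tend to 0, so the series diverges.
Check u = -24/5: the terms do not tend to 0, so the series diverges.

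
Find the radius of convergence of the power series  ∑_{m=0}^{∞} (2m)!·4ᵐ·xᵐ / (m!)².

R = 1/16

Apply the ratio test: |a_{m+1}| / |a_m| = (2m+1)·(2m+2)/(m+1)² · 4, which tends to 16 as m → ∞.
Thus R = 1/(16) = 1/16.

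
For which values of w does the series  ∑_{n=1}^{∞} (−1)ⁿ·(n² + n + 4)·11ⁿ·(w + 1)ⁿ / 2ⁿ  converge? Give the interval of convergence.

(-13/11, -9/11)

By the ratio test, |a_{n+1}/a_n| = [((n+1)² + (n+1) + 4)/(n² + n + 4)] · 11/2 → 11/2.
Thus R = 1/(11/2) = 2/11.
Check w = -9/11: the terms have absolute value of order n², which does not tend to 0, so the series diverges by the divergence test.
When w = -13/11, the n-th term does not approach 0; divergence by the term test.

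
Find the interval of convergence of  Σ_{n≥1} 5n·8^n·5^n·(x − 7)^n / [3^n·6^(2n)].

The ratio of consecutive coefficients is [5(n+1)/5n] · 8·5/(3·36) → 10/27.
The series converges when 10/27 · |x − 7| < 1, giving R = 27/10.
At x = 97/10: the terms do not tend to 0, so the series diverges.
Endpoint x = 43/10: the terms have absolute value of order n, which does not tend to 0, so the series diverges by the divergence test.

(43/10, 97/10)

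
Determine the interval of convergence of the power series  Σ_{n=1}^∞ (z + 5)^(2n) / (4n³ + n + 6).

[-6, -4]

By the ratio test, |a_{n+1}/a_n| = (4n³ + n + 6)/(4(n+1)³ + (n+1) + 6) → 1.
Since the exponent of (z + 5) increases by 2 each term, convergence requires |z + 5|² < 1, hence R = 1.
When z = -4, absolute convergence follows by limit comparison with Σ 1/n³.
Endpoint z = -6: the terms are on the order of 1/n³, so the series converges absolutely by comparison with the p-series (p = 3 > 1).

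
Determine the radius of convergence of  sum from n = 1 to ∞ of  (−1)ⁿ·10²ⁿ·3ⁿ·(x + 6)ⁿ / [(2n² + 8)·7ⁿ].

R = 7/300

The ratio of consecutive coefficients is [(2n² + 8)/(2(n+1)² + 8)] · 100·3/7 → 300/7.
Hence the series converges for |x + 6| < 1/(300/7) = 7/300, so the radius of convergence is 7/300.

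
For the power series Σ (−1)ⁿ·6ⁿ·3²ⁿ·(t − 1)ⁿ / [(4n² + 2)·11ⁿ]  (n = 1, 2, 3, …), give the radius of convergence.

R = 11/54

The ratio of consecutive coefficients is [(4n² + 2)/(4(n+1)² + 2)] · 6·9/11 → 54/11.
Thus R = 1/(54/11) = 11/54.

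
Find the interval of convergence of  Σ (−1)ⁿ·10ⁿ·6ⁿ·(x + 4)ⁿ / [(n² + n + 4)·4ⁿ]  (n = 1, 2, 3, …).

[-61/15, -59/15]

Apply the ratio test: |a_{n+1}| / |a_n| = [(n² + n + 4)/((n+1)² + (n+1) + 4)] · 10·6/4, which tends to 15 as n → ∞.
Thus R = 1/(15) = 1/15.
When x = -59/15, the terms are on the order of 1/n², so the series converges absolutely by comparison with the p-series (p = 2 > 1).
At x = -61/15: absolute convergence follows by limit comparison with Σ 1/n².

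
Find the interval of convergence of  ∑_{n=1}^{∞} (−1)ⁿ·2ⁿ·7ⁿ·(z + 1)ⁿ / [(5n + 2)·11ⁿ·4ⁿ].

(-29/7, 15/7]

Apply the ratio test: |a_{n+1}| / |a_n| = [(5n + 2)/(5(n+1) + 2)] · 2·7/(11·4), which tends to 7/22 as n → ∞.
Hence the series converges for |z + 1| < 1/(7/22) = 22/7, so the radius of convergence is 22/7.
Endpoint z = 15/7: the terms alternate in sign and decrease monotonically to 0 in absolute value (size ~ c/n), so the alternating series test gives convergence.
At z = -29/7: comparison with the harmonic series Σ 1/n shows the series diverges.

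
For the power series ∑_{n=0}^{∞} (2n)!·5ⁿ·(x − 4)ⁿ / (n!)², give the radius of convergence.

R = 1/20

Apply the ratio test: |a_{n+1}| / |a_n| = (2n+1)·(2n+2)/(n+1)² · 5, which tends to 20 as n → ∞.
Thus R = 1/(20) = 1/20.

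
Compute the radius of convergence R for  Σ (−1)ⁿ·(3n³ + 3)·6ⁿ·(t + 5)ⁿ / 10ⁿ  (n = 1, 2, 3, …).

Apply the ratio test: |a_{n+1}| / |a_n| = [(3(n+1)³ + 3)/(3n³ + 3)] · 6/10, which tends to 3/5 as n → ∞.
Convergence for |t + 5| · 3/5 < 1, i.e. |t + 5| < 5/3. So R = 5/3.

R = 5/3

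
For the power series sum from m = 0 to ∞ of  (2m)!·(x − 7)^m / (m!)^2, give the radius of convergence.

Apply the ratio test: |a_{m+1}| / |a_m| = (2m+1)·(2m+2)/(m+1)², which tends to 4 as m → ∞.
The series converges when 4 · |x − 7| < 1, giving R = 1/4.

R = 1/4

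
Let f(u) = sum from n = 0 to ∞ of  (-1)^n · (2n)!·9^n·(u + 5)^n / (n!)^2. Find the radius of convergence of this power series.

By the ratio test, |a_{n+1}/a_n| = (2n+1)·(2n+2)/(n+1)² · 9 → 36.
The series converges when 36 · |u + 5| < 1, giving R = 1/36.

R = 1/36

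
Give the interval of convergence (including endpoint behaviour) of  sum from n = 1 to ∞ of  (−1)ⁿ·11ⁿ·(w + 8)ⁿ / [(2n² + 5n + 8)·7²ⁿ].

The ratio of consecutive coefficients is [(2n² + 5n + 8)/(2(n+1)² + 5(n+1) + 8)] · 11/49 → 11/49.
Convergence for |w + 8| · 11/49 < 1, i.e. |w + 8| < 49/11. So R = 49/11.
Endpoint w = -39/11: the series is dominated by a constant times Σ 1/n², which converges (p = 2 > 1).
When w = -137/11, absolute convergence follows by limit comparison with Σ 1/n².

[-137/11, -39/11]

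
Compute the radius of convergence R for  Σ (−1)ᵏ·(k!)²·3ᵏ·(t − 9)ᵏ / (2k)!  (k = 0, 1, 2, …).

The ratio of consecutive coefficients is (k+1)²/[(2k+1)·(2k+2)] · 3 → 3/4.
Thus R = 1/(3/4) = 4/3.

R = 4/3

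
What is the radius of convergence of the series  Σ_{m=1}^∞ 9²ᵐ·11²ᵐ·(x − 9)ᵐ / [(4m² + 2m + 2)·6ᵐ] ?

R = 2/3267

Apply the ratio test: |a_{m+1}| / |a_m| = [(4m² + 2m + 2)/(4(m+1)² + 2(m+1) + 2)] · 81·121/6, which tends to 3267/2 as m → ∞.
Thus R = 1/(3267/2) = 2/3267.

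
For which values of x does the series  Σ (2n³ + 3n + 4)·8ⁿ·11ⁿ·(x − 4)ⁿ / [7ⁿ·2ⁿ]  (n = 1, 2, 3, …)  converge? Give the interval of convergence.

By the ratio test, |a_{n+1}/a_n| = [(2(n+1)³ + 3(n+1) + 4)/(2n³ + 3n + 4)] · 8·11/(7·2) → 44/7.
The series converges when 44/7 · |x − 4| < 1, giving R = 7/44.
When x = 183/44, the n-th term does not approach 0; divergence by the term test.
At x = 169/44: the terms have absolute value of order n³, which does not tend to 0, so the series diverges by the divergence test.

(169/44, 183/44)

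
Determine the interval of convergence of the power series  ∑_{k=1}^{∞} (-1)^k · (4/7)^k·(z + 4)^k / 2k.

(-23/4, -9/4]

Ratio test: |a_{k+1}/a_k| = [2k/2(k+1)] · 4/7 → 4/7 as k → ∞.
Convergence for |z + 4| · 4/7 < 1, i.e. |z + 4| < 7/4. So R = 7/4.
When z = -9/4, an alternating series whose terms decrease to 0 in absolute value, so it converges by the Leibniz criterion.
Check z = -23/4: the terms behave like c/k; limit comparison with the harmonic series gives divergence.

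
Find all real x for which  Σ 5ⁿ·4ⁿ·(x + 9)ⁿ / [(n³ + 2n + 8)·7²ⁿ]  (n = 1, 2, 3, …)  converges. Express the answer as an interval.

[-229/20, -131/20]

By the ratio test, |a_{n+1}/a_n| = [(n³ + 2n + 8)/((n+1)³ + 2(n+1) + 8)] · 5·4/49 → 20/49.
Thus R = 1/(20/49) = 49/20.
Endpoint x = -131/20: the series is dominated by a constant times Σ 1/n³, which converges (p = 3 > 1).
At x = -229/20: the series is dominated by a constant times Σ 1/n³, which converges (p = 3 > 1).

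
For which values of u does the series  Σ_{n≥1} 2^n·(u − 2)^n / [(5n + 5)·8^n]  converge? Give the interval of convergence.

Apply the ratio test: |a_{n+1}| / |a_n| = [(5n + 5)/(5(n+1) + 5)] · 2/8, which tends to 1/4 as n → ∞.
Thus R = 1/(1/4) = 4.
Endpoint u = 6: the terms are asymptotic to a nonzero constant times 1/n, so the series diverges by limit comparison with Σ 1/n.
When u = -2, an alternating series whose terms decrease to 0 in absolute value, so it converges by the Leibniz criterion.

[-2, 6)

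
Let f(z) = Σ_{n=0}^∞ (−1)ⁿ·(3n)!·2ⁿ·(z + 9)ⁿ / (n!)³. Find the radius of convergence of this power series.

By the ratio test, |a_{n+1}/a_n| = (3n+1)·(3n+2)·(3n+3)/(n+1)³ · 2 → 54.
The series converges when 54 · |z + 9| < 1, giving R = 1/54.

R = 1/54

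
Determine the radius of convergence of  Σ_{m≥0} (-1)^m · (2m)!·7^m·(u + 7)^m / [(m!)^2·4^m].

R = 1/7

The ratio of consecutive coefficients is (2m+1)·(2m+2)/(m+1)² · 7/4 → 7.
Convergence for |u + 7| · 7 < 1, i.e. |u + 7| < 1/7. So R = 1/7.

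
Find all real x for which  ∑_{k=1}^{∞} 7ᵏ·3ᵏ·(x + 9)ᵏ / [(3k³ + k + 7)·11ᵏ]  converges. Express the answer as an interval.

[-200/21, -178/21]

Ratio test: |a_{k+1}/a_k| = [(3k³ + k + 7)/(3(k+1)³ + (k+1) + 7)] · 7·3/11 → 21/11 as k → ∞.
The series converges when 21/11 · |x + 9| < 1, giving R = 11/21.
At x = -178/21: absolute convergence follows by limit comparison with Σ 1/k³.
When x = -200/21, the terms are on the order of 1/k³, so the series converges absolutely by comparison with the p-series (p = 3 > 1).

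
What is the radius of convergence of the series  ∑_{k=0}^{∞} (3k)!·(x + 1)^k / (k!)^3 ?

R = 1/27

The ratio of consecutive coefficients is (3k+1)·(3k+2)·(3k+3)/(k+1)³ → 27.
The series converges when 27 · |x + 1| < 1, giving R = 1/27.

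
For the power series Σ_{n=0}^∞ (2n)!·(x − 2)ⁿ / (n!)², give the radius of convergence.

The ratio of consecutive coefficients is (2n+1)·(2n+2)/(n+1)² → 4.
Thus R = 1/(4) = 1/4.

R = 1/4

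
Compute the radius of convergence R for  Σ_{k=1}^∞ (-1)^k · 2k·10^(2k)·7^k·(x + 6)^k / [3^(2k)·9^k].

R = 81/700

Ratio test: |a_{k+1}/a_k| = [2(k+1)/2k] · 100·7/(9·9) → 700/81 as k → ∞.
Convergence for |x + 6| · 700/81 < 1, i.e. |x + 6| < 81/700. So R = 81/700.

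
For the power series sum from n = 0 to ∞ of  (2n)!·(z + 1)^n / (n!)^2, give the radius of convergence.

R = 1/4

The ratio of consecutive coefficients is (2n+1)·(2n+2)/(n+1)² → 4.
Convergence for |z + 1| · 4 < 1, i.e. |z + 1| < 1/4. So R = 1/4.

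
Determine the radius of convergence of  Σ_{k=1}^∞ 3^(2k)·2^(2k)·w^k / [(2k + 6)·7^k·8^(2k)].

R = 112/9

By the ratio test, |a_{k+1}/a_k| = [(2k + 6)/(2(k+1) + 6)] · 9·4/(7·64) → 9/112.
The series converges when 9/112 · |w| < 1, giving R = 112/9.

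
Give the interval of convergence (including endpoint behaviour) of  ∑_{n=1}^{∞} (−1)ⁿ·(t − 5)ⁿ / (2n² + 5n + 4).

[4, 6]

Ratio test: |a_{n+1}/a_n| = (2n² + 5n + 4)/(2(n+1)² + 5(n+1) + 4) → 1 as n → ∞.
So the series converges when |t − 5| < 1 and diverges when |t − 5| > 1; R = 1.
Check t = 6: the series is dominated by a constant times Σ 1/n², which converges (p = 2 > 1).
When t = 4, the series is dominated by a constant times Σ 1/n², which converges (p = 2 > 1).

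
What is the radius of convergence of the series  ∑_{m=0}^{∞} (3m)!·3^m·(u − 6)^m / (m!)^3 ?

By the ratio test, |a_{m+1}/a_m| = (3m+1)·(3m+2)·(3m+3)/(m+1)³ · 3 → 81.
Convergence for |u − 6| · 81 < 1, i.e. |u − 6| < 1/81. So R = 1/81.

R = 1/81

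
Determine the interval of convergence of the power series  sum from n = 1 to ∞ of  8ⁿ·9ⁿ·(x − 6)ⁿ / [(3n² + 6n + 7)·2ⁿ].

[215/36, 217/36]

Ratio test: |a_{n+1}/a_n| = [(3n² + 6n + 7)/(3(n+1)² + 6(n+1) + 7)] · 8·9/2 → 36 as n → ∞.
Hence the series converges for |x − 6| < 1/(36) = 1/36, so the radius of convergence is 1/36.
Endpoint x = 217/36: absolute convergence follows by limit comparison with Σ 1/n².
At x = 215/36: the terms are on the order of 1/n², so the series converges absolutely by comparison with the p-series (p = 2 > 1).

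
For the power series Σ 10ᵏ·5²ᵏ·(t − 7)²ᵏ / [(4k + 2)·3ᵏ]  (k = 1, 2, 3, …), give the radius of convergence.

By the ratio test, |a_{k+1}/a_k| = [(4k + 2)/(4(k+1) + 2)] · 10·25/3 → 250/3.
Writing y = (t − 7)², the series in y has radius 3/250, so |t − 7| < √(3/250) and R = √30/50.

R = √30/50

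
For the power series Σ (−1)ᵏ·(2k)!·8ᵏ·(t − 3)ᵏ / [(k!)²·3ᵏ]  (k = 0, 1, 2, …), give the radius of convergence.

R = 3/32

By the ratio test, |a_{k+1}/a_k| = (2k+1)·(2k+2)/(k+1)² · 8/3 → 32/3.
The series converges when 32/3 · |t − 3| < 1, giving R = 3/32.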